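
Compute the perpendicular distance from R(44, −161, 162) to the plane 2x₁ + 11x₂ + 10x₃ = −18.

Normal vector n = (2, 11, 10), and n·(44, −161, 162) − (−18) = −45.
|n| = √(4 + 121 + 100) = 15, so the distance is |-45|/15 = 3.

3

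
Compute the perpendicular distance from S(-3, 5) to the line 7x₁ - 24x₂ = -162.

The normal to the line is n = (7, -24) with |n| = 25.
|n·S − (-162)| = |-141 − (-162)| = 21, so the distance is 21/25.

21/25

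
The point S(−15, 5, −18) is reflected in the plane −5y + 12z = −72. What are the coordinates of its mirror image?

With n = (0, −5, 12), the signed offset is (n·S − (-72))/|n|² = -169/169 = -1.
S' = S − 2t·n = (−15, 5, −18) − (-2)·(0, −5, 12) = (−15, −5, 6).

(-15, -5, 6)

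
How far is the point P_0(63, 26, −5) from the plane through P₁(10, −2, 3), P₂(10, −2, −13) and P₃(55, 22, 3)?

P₁P₂ = (0, 0, −16) and P₁P₃ = (45, 24, 0), so a normal is n = P₁P₂ × P₁P₃ = (384, −720, 0).
n = (384, −720, 0); n·P − 5280 = 192; |n| = 816; distance = 192/816 = 4/17.

4/17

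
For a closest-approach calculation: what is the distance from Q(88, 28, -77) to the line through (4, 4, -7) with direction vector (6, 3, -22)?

Direction vector d = (6, 3, -22).
AP = (84, 24, -70); AP·d = 2116, |AP|² = 12532, |d|² = 529.
distance² = |AP|² − (AP·d)²/|d|² = 12532 − 4477456/529 = 4068, so the distance is 6√113.

6√113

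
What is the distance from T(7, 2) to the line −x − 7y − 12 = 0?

d = |(-1)·7 + (-7)·2 − 12| / √(1 + 49) = |-33|/(5√2) = 33/(5√2).

33√2/10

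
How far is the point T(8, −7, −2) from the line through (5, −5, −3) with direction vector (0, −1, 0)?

Direction vector d = (0, −1, 0).
AP = (3, −2, 1), and AP × d = (1, 0, −3).
|AP × d|² = 10 and |d|² = 1, so the distance is √10.

√10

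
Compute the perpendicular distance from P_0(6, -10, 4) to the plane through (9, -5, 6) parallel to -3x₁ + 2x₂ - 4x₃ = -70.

7√29/29

Parallel planes share the normal n = (-3, 2, -4); since (9, -5, 6) lies on the plane, its equation is -3x₁ + 2x₂ - 4x₃ = -61.
Then n·(6, -10, 4) - (-61) = 7.
|n| = √(9 + 4 + 16) = √29, so the distance is |7|/√29 = 7/√29.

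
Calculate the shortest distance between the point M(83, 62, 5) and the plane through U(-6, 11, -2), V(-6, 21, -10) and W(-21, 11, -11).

14√2/5

UV = (0, 10, -8) and UW = (-15, 0, -9), so a normal is n = UV × UW = (-90, 120, 150).
d = |(-90)·83 + 120·62 + 150·5 − 1560| / √(8100 + 14400 + 22500) = |-840| / (150√2) = 14√2/5.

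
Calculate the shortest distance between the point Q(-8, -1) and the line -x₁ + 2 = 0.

d = |(-1)·(-8) + 0·(-1) − (-2)| / √(1 + 0) = |10|/1 = 10.

10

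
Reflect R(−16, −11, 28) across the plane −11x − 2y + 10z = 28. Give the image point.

n = (−11, −2, 10), |n|² = 225, n·R − 28 = 450, so t = 450/225 = 2.
Foot F = R − 2·n = (6, −7, 8); the reflection is 2F − R = (28, −3, −12).

(28, -3, -12)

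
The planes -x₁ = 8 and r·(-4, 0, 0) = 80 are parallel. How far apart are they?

Divide the second equation by 4 to match normals: -x₁ = 20.
With common normal n = (-1, 0, 0) (|n| = 1), the distance is |8 − 20|/|n| = 12/1 = 12.

12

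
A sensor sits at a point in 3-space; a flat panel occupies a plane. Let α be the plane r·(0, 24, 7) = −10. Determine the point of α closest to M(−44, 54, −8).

The perpendicular from M has direction n = (0, 24, 7): r = (−44, 54, −8) + t(0, 24, 7).
Substitute into the plane: n·(M + tn) = -10 gives 1240 + 625t = -10, so t = -2.
Foot = (−44, 54, −8) + (-2)·(0, 24, 7) = (−44, 6, −22).

(-44, 6, -22)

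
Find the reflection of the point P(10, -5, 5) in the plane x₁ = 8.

(6, -5, 5)

With n = (1, 0, 0), the signed offset is (n·P − 8)/|n|² = 2/1 = 2.
P' = P − 2t·n = (10, -5, 5) − 4·(1, 0, 0) = (6, -5, 5).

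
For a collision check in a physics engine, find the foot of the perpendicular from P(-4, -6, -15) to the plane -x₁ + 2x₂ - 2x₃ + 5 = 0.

n = (-1, 2, -2), |n|² = 9, and n·P − (-5) = 27.
t = 27/9 = 3, so the foot is P − t·n = (-4, -6, -15) − 3·(-1, 2, -2) = (-1, -12, -9).

(-1, -12, -9)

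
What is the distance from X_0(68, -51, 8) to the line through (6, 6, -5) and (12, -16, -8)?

√2501

A direction vector is d = (6, -22, -3).
AP = (62, -57, 13); AP·d = 1587, |AP|² = 7262, |d|² = 529.
distance² = |AP|² − (AP·d)²/|d|² = 7262 − 2518569/529 = 2501, so the distance is √2501.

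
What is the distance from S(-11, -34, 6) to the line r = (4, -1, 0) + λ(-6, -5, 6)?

Direction vector d = (-6, -5, 6).
AP = (-15, -33, 6), and AP × d = (-168, 54, -123).
|AP × d|² = 46269 and |d|² = 97, so the distance is √(46269/97) = √477 = 3√53.

3√53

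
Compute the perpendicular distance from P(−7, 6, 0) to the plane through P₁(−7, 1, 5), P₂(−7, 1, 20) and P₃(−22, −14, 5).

5√2/2

P₁P₂ = (0, 0, 15) and P₁P₃ = (−15, −15, 0), so a normal is n = P₁P₂ × P₁P₃ = (225, −225, 0).
Then n·(−7, 6, 0) − (−1800) = −1125.
|n| = √(50625 + 50625 + 0) = 225√2, so the distance is |-1125|/(225√2) = 5/√2.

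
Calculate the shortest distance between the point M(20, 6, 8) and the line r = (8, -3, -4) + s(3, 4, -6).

Direction vector d = (3, 4, -6).
AP = (12, 9, 12), and AP × d = (-102, 108, 21).
|AP × d|² = 22509 and |d|² = 61, so the distance is √(22509/61) = √369 = 3√41.

3√41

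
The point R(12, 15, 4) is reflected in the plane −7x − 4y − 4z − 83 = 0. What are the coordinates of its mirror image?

With n = (−7, −4, −4), the signed offset is (n·R − 83)/|n|² = -243/81 = -3.
R' = R − 2t·n = (12, 15, 4) − (-6)·(−7, −4, −4) = (−30, −9, −20).

(-30, -9, -20)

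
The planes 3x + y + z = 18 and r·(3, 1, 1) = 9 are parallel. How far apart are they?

With common normal n = (3, 1, 1) (|n| = √11), the distance is |18 − 9|/|n| = 9/√11.

9√11/11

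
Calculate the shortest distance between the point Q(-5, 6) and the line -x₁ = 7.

2

d = |(-1)·(-5) + 0·6 − 7| / √(1 + 0) = |-2|/1 = 2.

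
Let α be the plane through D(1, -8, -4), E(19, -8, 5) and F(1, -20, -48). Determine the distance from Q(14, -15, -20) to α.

19/23

DE = (18, 0, 9) and DF = (0, -12, -44), so a normal is n = DE × DF = (108, 792, -216).
n = (108, 792, -216); n·P − (-5364) = -684; |n| = 828; distance = 684/828 = 19/23.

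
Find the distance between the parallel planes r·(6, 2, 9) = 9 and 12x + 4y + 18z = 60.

Divide the second equation by 2 to match normals: 6x + 2y + 9z = 30.
With common normal n = (6, 2, 9) (|n| = 11), the distance is |9 − 30|/|n| = 21/11.

21/11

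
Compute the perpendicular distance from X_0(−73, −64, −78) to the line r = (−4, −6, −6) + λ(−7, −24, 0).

Direction vector d = (−7, −24, 0).
AP = (−69, −58, −72), and AP × d = (−1728, 504, 1250).
|AP × d|² = 4802500 and |d|² = 625, so the distance is √(4802500/625) = √7684 = 2√1921.

2√1921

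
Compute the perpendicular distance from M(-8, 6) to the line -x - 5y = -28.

3√26/13

d = |(-1)·(-8) + (-5)·6 − (-28)| / √(1 + 25) = |6|/√26 = 6/√26.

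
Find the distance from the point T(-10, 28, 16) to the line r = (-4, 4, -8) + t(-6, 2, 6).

6√14

Direction vector d = (-6, 2, 6).
AP = (-6, 24, 24), and AP × d = (96, -108, 132).
|AP × d|² = 38304 and |d|² = 76, so the distance is √(38304/76) = √504 = 6√14.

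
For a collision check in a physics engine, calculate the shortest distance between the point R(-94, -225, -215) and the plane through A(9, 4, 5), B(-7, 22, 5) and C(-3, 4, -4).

7

AB = (-16, 18, 0) and AC = (-12, 0, -9), so a normal is n = AB × AC = (-162, -144, 216).
d = |(-162)·(-94) + (-144)·(-225) + 216·(-215) − (-954)| / √(26244 + 20736 + 46656) = |2142| / 306 = 7.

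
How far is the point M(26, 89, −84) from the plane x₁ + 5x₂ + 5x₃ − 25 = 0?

26√51/51

Normal vector n = (1, 5, 5), and n·(26, 89, −84) − 25 = 26.
|n| = √(1 + 25 + 25) = √51, so the distance is |26|/√51 = 26/√51.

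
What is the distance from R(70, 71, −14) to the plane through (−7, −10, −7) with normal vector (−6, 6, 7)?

25/11

The plane has equation n·(r − (−7, −10, −7)) = 0, i.e. n·r = -67.
d = |(-6)·70 + 6·71 + 7·(-14) − (-67)| / √(36 + 36 + 49) = |-25| / 11 = 25/11.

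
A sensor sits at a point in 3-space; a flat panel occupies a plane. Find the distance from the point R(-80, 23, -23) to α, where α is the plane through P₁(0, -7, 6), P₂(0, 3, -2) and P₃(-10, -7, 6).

P₁P₂ = (0, 10, -8) and P₁P₃ = (-10, 0, 0), so a normal is n = P₁P₂ × P₁P₃ = (0, 80, 100).
d = |80·23 + 100·(-23) − 40| / √(0 + 6400 + 10000) = |-500| / (20√41) = 25/√41.

25√41/41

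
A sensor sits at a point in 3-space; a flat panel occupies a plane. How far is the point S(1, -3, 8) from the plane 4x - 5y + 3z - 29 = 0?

7√2/5

Normal vector n = (4, -5, 3), and n·(1, -3, 8) - 29 = 14.
|n| = √(16 + 25 + 9) = 5√2, so the distance is |14|/(5√2) = 7√2/5.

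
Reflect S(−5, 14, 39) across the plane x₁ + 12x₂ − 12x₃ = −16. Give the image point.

(-3, 38, 15)

n = (1, 12, −12), |n|² = 289, n·S − (-16) = -289, so t = -289/289 = -1.
Foot F = S − (-1)·n = (−4, 26, 27); the reflection is 2F − S = (−3, 38, 15).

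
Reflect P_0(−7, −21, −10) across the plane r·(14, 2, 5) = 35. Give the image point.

(21, -17, 0)

n = (14, 2, 5), |n|² = 225, n·P_0 − 35 = -225, so t = -225/225 = -1.
Foot F = P_0 − (-1)·n = (7, −19, −5); the reflection is 2F − P_0 = (21, −17, 0).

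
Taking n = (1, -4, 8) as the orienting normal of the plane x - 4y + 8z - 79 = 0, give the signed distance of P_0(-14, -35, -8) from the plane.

-17/9

n·P_0 − 79 = -17.
|n| = 9, so the signed distance is -17/9.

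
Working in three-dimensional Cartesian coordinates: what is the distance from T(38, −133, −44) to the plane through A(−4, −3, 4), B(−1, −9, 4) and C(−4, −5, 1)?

6

AB = (3, −6, 0) and AC = (0, −2, −3), so a normal is n = AB × AC = (18, 9, −6).
Then n·(38, −133, −44) − (−123) = −126.
|n| = √(324 + 81 + 36) = 21, so the distance is |-126|/21 = 6.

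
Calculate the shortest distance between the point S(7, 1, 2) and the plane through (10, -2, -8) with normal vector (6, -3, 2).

The plane has equation n·(r − (10, -2, -8)) = 0, i.e. n·r = 50.
n = (6, -3, 2); n·P − 50 = -7; |n| = 7; distance = 7/7 = 1.

1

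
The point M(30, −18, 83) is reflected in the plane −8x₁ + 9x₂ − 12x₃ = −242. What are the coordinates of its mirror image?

(-34, 54, -13)

With n = (−8, 9, −12), the signed offset is (n·M − (-242))/|n|² = -1156/289 = -4.
M' = M − 2t·n = (30, −18, 83) − (-8)·(−8, 9, −12) = (−34, 54, −13).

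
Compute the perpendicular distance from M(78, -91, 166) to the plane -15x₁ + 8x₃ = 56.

Normal vector n = (-15, 0, 8), and n·(78, -91, 166) - 56 = 102.
|n| = √(225 + 0 + 64) = 17, so the distance is |102|/17 = 6.

6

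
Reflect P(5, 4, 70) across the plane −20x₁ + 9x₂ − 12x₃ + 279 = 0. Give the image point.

n = (−20, 9, −12), |n|² = 625, n·P − (-279) = -625, so t = -625/625 = -1.
Foot F = P − (-1)·n = (−15, 13, 58); the reflection is 2F − P = (−35, 22, 46).

(-35, 22, 46)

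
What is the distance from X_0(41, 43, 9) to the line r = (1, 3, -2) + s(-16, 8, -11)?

Direction vector d = (-16, 8, -11).
AP = (40, 40, 11); AP·d = -441, |AP|² = 3321, |d|² = 441.
distance² = |AP|² − (AP·d)²/|d|² = 3321 − 194481/441 = 2880, so the distance is 24√5.

24√5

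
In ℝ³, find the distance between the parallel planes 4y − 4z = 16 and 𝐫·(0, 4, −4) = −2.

9√2/4

Both planes have normal n = (0, 4, −4), |n| = 4√2. Any point on the first plane is at distance |(-2) − 16|/|n| = 18/(4√2) = 9/(2√2) from the second.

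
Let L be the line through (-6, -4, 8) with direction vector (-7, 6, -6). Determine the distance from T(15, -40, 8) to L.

Direction vector d = (-7, 6, -6).
AP = (21, -36, 0), and AP × d = (216, 126, -126).
|AP × d|² = 78408 and |d|² = 121, so the distance is √(78408/121) = √648 = 18√2.

18√2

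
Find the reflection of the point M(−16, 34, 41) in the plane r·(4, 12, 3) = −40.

(-40, -38, 23)

n = (4, 12, 3), |n|² = 169, n·M − (-40) = 507, so t = 507/169 = 3.
Foot F = M − 3·n = (−28, −2, 32); the reflection is 2F − M = (−40, −38, 23).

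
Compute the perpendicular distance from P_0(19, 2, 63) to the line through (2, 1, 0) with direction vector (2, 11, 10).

Direction vector d = (2, 11, 10).
AP = (17, 1, 63); AP·d = 675, |AP|² = 4259, |d|² = 225.
distance² = |AP|² − (AP·d)²/|d|² = 4259 − 455625/225 = 2234, so the distance is √2234.

√2234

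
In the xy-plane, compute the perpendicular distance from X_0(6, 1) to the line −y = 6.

The normal to the line is n = (0, −1) with |n| = 1.
|n·X_0 − 6| = |-1 − 6| = 7, so the distance is 7/1 = 7.

7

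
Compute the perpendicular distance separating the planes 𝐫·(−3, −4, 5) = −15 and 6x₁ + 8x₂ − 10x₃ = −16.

Divide the second equation by -2 to match normals: −3x₁ − 4x₂ + 5x₃ = 8.
With common normal n = (−3, −4, 5) (|n| = 5√2), the distance is |(-15) − 8|/|n| = 23/(5√2).

23√2/10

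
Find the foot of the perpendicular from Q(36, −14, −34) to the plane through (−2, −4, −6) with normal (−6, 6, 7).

n = (−6, 6, 7), |n|² = 121, and n·Q − (-54) = -484.
t = -484/121 = -4, so the foot is Q − t·n = (36, −14, −34) − (-4)·(−6, 6, 7) = (12, 10, −6).

(12, 10, -6)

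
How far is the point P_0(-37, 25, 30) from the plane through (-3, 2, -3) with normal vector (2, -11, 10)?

3/5

The plane has equation n·(r − (-3, 2, -3)) = 0, i.e. n·r = -58.
Then n·(-37, 25, 30) - (-58) = 9.
|n| = √(4 + 121 + 100) = 15, so the distance is |9|/15 = 3/5.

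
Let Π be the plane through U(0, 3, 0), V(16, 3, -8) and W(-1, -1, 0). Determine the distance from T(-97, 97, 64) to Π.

UV = (16, 0, -8) and UW = (-1, -4, 0), so a normal is n = UV × UW = (-32, 8, -64).
Then n·(-97, 97, 64) - 24 = -240.
|n| = √(1024 + 64 + 4096) = 72, so the distance is |-240|/72 = 10/3.

10/3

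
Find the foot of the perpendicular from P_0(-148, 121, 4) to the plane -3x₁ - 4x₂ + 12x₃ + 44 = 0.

(-1912/13, 1589/13, 4/13)

The perpendicular from P_0 has direction n = (-3, -4, 12): r = (-148, 121, 4) + μ(-3, -4, 12).
Substitute into the plane: n·(P_0 + μn) = -44 gives 8 + 169μ = -44, so μ = -4/13.
Foot = (-148, 121, 4) + (-4/13)·(-3, -4, 12) = (-1912/13, 1589/13, 4/13).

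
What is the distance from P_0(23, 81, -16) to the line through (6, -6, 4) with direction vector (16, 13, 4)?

√4289

Direction vector d = (16, 13, 4).
AP = (17, 87, -20), and AP × d = (608, -388, -1171).
|AP × d|² = 1891449 and |d|² = 441, so the distance is √(1891449/441) = √4289.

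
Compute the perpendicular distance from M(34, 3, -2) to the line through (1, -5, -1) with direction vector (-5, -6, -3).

Direction vector d = (-5, -6, -3).
AP = (33, 8, -1); AP·d = -210, |AP|² = 1154, |d|² = 70.
distance² = |AP|² − (AP·d)²/|d|² = 1154 − 44100/70 = 524, so the distance is 2√131.

2√131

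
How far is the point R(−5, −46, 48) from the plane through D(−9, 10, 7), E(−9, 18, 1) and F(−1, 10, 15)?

20/√41

DE = (0, 8, −6) and DF = (8, 0, 8), so a normal is n = DE × DF = (64, −48, −64).
n = (64, −48, −64); n·P − (-1504) = 320; |n| = 16√41; distance = 320/(16√41) = 20/√41.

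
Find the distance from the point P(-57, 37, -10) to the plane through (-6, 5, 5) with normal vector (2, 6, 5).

3√65/13

The plane has equation n·(r − (-6, 5, 5)) = 0, i.e. n·r = 43.
Then n·(-57, 37, -10) - 43 = 15.
|n| = √(4 + 36 + 25) = √65, so the distance is |15|/√65 = 3√65/13.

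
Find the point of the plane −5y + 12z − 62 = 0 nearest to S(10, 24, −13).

n = (0, −5, 12), |n|² = 169, and n·S − 62 = -338.
t = -338/169 = -2, so the foot is S − t·n = (10, 24, −13) − (-2)·(0, −5, 12) = (10, 14, 11).

(10, 14, 11)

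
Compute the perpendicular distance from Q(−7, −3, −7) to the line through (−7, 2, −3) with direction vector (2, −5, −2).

Direction vector d = (2, −5, −2).
AP = (0, −5, −4), and AP × d = (−10, −8, 10).
|AP × d|² = 264 and |d|² = 33, so the distance is √(264/33) = √8 = 2√2.

2√2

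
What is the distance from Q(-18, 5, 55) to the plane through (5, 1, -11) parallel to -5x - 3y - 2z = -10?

29√38/38

Parallel planes share the normal n = (-5, -3, -2); since (5, 1, -11) lies on the plane, its equation is -5x - 3y - 2z = -6.
d = |(-5)·(-18) + (-3)·5 + (-2)·55 − (-6)| / √(25 + 9 + 4) = |-29| / √38 = 29/√38.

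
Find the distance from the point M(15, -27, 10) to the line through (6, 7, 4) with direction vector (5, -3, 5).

Direction vector d = (5, -3, 5).
AP = (9, -34, 6), and AP × d = (-152, -15, 143).
|AP × d|² = 43778 and |d|² = 59, so the distance is √(43778/59) = √742.

√742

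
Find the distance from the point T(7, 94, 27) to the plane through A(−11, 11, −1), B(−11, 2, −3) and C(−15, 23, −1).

2

AB = (0, −9, −2) and AC = (−4, 12, 0), so a normal is n = AB × AC = (24, 8, −36).
Then n·(7, 94, 27) − (−140) = 88.
|n| = √(576 + 64 + 1296) = 44, so the distance is |88|/44 = 2.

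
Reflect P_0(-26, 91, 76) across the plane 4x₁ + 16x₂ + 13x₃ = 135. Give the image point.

With n = (4, 16, 13), the signed offset is (n·P_0 − 135)/|n|² = 2205/441 = 5.
P_0' = P_0 − 2t·n = (-26, 91, 76) − 10·(4, 16, 13) = (-66, -69, -54).

(-66, -69, -54)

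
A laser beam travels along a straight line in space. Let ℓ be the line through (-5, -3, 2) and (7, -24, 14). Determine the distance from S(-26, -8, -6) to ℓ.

A direction vector is d = (12, -21, 12).
AP = (-21, -5, -8), and AP × d = (-228, 156, 501).
|AP × d|² = 327321 and |d|² = 729, so the distance is √(327321/729) = √449.

√449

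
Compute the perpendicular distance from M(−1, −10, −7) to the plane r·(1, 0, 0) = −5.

4

d = |1·(-1) − (-5)| / √(1 + 0 + 0) = |4| / 1 = 4.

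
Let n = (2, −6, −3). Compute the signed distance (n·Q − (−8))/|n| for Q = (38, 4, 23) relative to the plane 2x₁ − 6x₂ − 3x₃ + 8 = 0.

n·Q − (-8) = -9.
|n| = 7, so the signed distance is -9/7.

-9/7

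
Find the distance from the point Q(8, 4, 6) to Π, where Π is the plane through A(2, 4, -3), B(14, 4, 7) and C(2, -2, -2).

AB = (12, 0, 10) and AC = (0, -6, 1), so a normal is n = AB × AC = (60, -12, -72).
Then n·(8, 4, 6) - 288 = -288.
|n| = √(3600 + 144 + 5184) = 12√62, so the distance is |-288|/(12√62) = 24/√62.

12√62/31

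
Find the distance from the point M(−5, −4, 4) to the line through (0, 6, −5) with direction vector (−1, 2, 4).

Direction vector d = (−1, 2, 4).
AP = (−5, −10, 9), and AP × d = (−58, 11, −20).
|AP × d|² = 3885 and |d|² = 21, so the distance is √(3885/21) = √185.

√185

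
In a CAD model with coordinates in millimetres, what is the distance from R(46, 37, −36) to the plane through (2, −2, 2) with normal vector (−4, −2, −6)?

13√14/14

The plane has equation n·(r − (2, −2, 2)) = 0, i.e. n·r = -16.
n = (−4, −2, −6); n·P − (-16) = -26; |n| = 2√14; distance = 26/(2√14) = 13√14/14.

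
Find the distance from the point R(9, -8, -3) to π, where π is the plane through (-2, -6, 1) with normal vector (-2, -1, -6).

The plane has equation n·(r − (-2, -6, 1)) = 0, i.e. n·r = 4.
Then n·(9, -8, -3) - 4 = 4.
|n| = √(4 + 1 + 36) = √41, so the distance is |4|/√41 = 4√41/41.

4√41/41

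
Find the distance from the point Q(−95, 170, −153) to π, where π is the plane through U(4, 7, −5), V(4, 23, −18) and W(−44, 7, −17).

UV = (0, 16, −13) and UW = (−48, 0, −12), so a normal is n = UV × UW = (−192, 624, 768).
Then n·(−95, 170, −153) − (−240) = 7056.
|n| = √(36864 + 389376 + 589824) = 1008, so the distance is |7056|/1008 = 7.

7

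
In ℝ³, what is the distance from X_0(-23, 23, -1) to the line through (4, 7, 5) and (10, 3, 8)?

3√5

A direction vector is d = (6, -4, 3).
AP = (-27, 16, -6); AP·d = -244, |AP|² = 1021, |d|² = 61.
distance² = |AP|² − (AP·d)²/|d|² = 1021 − 59536/61 = 45, so the distance is 3√5.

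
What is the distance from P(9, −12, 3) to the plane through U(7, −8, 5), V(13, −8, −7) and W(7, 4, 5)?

UV = (6, 0, −12) and UW = (0, 12, 0), so a normal is n = UV × UW = (144, 0, 72).
Then n·(9, −12, 3) − 1368 = 144.
|n| = √(20736 + 0 + 5184) = 72√5, so the distance is |144|/(72√5) = 2√5/5.

2√5/5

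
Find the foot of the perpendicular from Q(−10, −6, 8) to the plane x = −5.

(-5, -6, 8)

n = (1, 0, 0), |n|² = 1, and n·Q − (-5) = -5.
t = -5/1 = -5, so the foot is Q − t·n = (−10, −6, 8) − (-5)·(1, 0, 0) = (−5, −6, 8).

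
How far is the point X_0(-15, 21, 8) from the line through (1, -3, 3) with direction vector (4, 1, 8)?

√857

Direction vector d = (4, 1, 8).
AP = (-16, 24, 5); AP·d = 0, |AP|² = 857, |d|² = 81.
distance² = |AP|² − (AP·d)²/|d|² = 857 − 0/81 = 857, so the distance is √857.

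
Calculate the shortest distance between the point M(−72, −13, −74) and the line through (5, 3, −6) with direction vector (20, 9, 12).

√809

Direction vector d = (20, 9, 12).
AP = (−77, −16, −68), and AP × d = (420, −436, −373).
|AP × d|² = 505625 and |d|² = 625, so the distance is √(505625/625) = √809.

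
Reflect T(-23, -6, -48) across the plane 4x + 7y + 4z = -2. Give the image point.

(9, 50, -16)

With n = (4, 7, 4), the signed offset is (n·T − (-2))/|n|² = -324/81 = -4.
T' = T − 2t·n = (-23, -6, -48) − (-8)·(4, 7, 4) = (9, 50, -16).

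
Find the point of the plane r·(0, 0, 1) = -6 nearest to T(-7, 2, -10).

(-7, 2, -6)

n = (0, 0, 1), |n|² = 1, and n·T − (-6) = -4.
t = -4/1 = -4, so the foot is T − t·n = (-7, 2, -10) − (-4)·(0, 0, 1) = (-7, 2, -6).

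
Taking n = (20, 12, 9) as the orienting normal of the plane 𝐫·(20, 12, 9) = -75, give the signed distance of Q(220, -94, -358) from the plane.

n·Q − (-75) = 125.
|n| = 25, so the signed distance is 125/25 = 5.

5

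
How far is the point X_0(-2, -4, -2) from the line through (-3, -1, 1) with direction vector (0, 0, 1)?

√10

Direction vector d = (0, 0, 1).
AP = (1, -3, -3), and AP × d = (-3, -1, 0).
|AP × d|² = 10 and |d|² = 1, so the distance is √10.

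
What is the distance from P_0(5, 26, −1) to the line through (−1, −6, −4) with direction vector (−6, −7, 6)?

3√65

Direction vector d = (−6, −7, 6).
AP = (6, 32, 3), and AP × d = (213, −54, 150).
|AP × d|² = 70785 and |d|² = 121, so the distance is √(70785/121) = √585 = 3√65.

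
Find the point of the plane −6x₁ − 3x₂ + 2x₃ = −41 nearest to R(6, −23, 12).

n = (−6, −3, 2), |n|² = 49, and n·R − (-41) = 98.
t = 98/49 = 2, so the foot is R − t·n = (6, −23, 12) − 2·(−6, −3, 2) = (18, −17, 8).

(18, -17, 8)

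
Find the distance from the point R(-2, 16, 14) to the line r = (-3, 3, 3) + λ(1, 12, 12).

√2

Direction vector d = (1, 12, 12).
AP = (1, 13, 11), and AP × d = (24, -1, -1).
|AP × d|² = 578 and |d|² = 289, so the distance is √(578/289) = √2.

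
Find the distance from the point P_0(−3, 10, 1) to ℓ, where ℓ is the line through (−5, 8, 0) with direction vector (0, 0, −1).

Direction vector d = (0, 0, −1).
AP = (2, 2, 1); AP·d = -1, |AP|² = 9, |d|² = 1.
distance² = |AP|² − (AP·d)²/|d|² = 9 − 1/1 = 8, so the distance is 2√2.

2√2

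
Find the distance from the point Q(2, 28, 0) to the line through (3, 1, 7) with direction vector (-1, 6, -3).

√43

Direction vector d = (-1, 6, -3).
AP = (-1, 27, -7); AP·d = 184, |AP|² = 779, |d|² = 46.
distance² = |AP|² − (AP·d)²/|d|² = 779 − 33856/46 = 43, so the distance is √43.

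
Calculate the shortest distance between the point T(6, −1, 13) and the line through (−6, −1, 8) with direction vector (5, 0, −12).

Direction vector d = (5, 0, −12).
AP = (12, 0, 5), and AP × d = (0, 169, 0).
|AP × d|² = 28561 and |d|² = 169, so the distance is √(28561/169) = √169 = 13.

13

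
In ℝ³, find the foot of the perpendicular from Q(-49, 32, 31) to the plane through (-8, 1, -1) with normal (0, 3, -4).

(-49, 181/5, 127/5)

The perpendicular from Q has direction n = (0, 3, -4): r = (-49, 32, 31) + t(0, 3, -4).
Substitute into the plane: n·(Q + tn) = 7 gives -28 + 25t = 7, so t = 7/5.
Foot = (-49, 32, 31) + (7/5)·(0, 3, -4) = (-49, 181/5, 127/5).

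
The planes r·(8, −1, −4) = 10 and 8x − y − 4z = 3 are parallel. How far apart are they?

Both planes have normal n = (8, −1, −4), |n| = 9. Any point on the first plane is at distance |3 − 10|/|n| = 7/9 from the second.

7/9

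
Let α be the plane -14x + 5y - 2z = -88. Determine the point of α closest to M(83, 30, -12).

(27, 50, -20)

The perpendicular from M has direction n = (-14, 5, -2): r = (83, 30, -12) + t(-14, 5, -2).
Substitute into the plane: n·(M + tn) = -88 gives -988 + 225t = -88, so t = 4.
Foot = (83, 30, -12) + 4·(-14, 5, -2) = (27, 50, -20).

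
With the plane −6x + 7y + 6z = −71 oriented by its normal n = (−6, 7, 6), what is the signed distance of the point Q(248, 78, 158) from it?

7

n·Q − (-71) = 77.
|n| = 11, so the signed distance is 77/11 = 7.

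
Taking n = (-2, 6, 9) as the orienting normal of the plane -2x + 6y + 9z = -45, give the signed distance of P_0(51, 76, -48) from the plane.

-3

n·P_0 − (-45) = -33.
|n| = 11, so the signed distance is -33/11 = -3.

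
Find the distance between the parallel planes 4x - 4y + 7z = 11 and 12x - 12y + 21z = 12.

Divide the second equation by 3 to match normals: 4x - 4y + 7z = 4.
With common normal n = (4, -4, 7) (|n| = 9), the distance is |11 − 4|/|n| = 7/9.

7/9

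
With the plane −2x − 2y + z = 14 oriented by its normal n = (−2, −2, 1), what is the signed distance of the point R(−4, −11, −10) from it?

2

n·R − 14 = 6.
|n| = 3, so the signed distance is 6/3 = 2.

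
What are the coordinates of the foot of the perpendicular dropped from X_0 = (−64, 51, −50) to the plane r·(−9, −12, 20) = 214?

n = (−9, −12, 20), |n|² = 625, and n·X_0 − 214 = -1250.
t = -1250/625 = -2, so the foot is X_0 − t·n = (−64, 51, −50) − (-2)·(−9, −12, 20) = (−82, 27, −10).

(-82, 27, -10)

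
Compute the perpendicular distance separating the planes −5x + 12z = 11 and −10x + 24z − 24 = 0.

1/13

Divide the second equation by 2 to match normals: −5x + 12z = 12.
With common normal n = (−5, 0, 12) (|n| = 13), the distance is |11 − 12|/|n| = 1/13.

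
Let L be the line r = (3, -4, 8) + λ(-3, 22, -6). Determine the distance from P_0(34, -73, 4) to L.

Direction vector d = (-3, 22, -6).
AP = (31, -69, -4); AP·d = -1587, |AP|² = 5738, |d|² = 529.
distance² = |AP|² − (AP·d)²/|d|² = 5738 − 2518569/529 = 977, so the distance is √977.

√977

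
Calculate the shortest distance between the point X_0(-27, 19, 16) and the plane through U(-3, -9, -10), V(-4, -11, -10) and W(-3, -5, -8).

8

UV = (-1, -2, 0) and UW = (0, 4, 2), so a normal is n = UV × UW = (-4, 2, -4).
Then n·(-27, 19, 16) - 34 = 48.
|n| = √(16 + 4 + 16) = 6, so the distance is |48|/6 = 8.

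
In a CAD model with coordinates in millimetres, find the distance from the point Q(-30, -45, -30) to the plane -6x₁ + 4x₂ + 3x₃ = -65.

25/√61

Normal vector n = (-6, 4, 3), and n·(-30, -45, -30) - (-65) = -25.
|n| = √(36 + 16 + 9) = √61, so the distance is |-25|/√61 = 25/√61.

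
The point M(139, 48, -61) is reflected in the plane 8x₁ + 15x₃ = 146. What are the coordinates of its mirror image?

(2315/17, 48, -1127/17)

With n = (8, 0, 15), the signed offset is (n·M − 146)/|n|² = 51/289 = 3/17.
M' = M − 2t·n = (139, 48, -61) − (6/17)·(8, 0, 15) = (2315/17, 48, -1127/17).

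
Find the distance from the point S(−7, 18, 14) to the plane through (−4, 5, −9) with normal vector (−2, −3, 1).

The plane has equation n·(r − (−4, 5, −9)) = 0, i.e. n·r = -16.
d = |(-2)·(-7) + (-3)·18 + 1·14 − (-16)| / √(4 + 9 + 1) = |-10| / √14 = 5√14/7.

10/√14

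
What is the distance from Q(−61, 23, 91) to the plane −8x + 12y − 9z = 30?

d = |(-8)·(-61) + 12·23 + (-9)·91 − 30| / √(64 + 144 + 81) = |-85| / 17 = 5.

5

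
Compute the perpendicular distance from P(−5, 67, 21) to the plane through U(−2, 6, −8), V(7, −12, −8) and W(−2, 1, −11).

20/√70

UV = (9, −18, 0) and UW = (0, −5, −3), so a normal is n = UV × UW = (54, 27, −45).
Then n·(−5, 67, 21) − 414 = 180.
|n| = √(2916 + 729 + 2025) = 9√70, so the distance is |180|/(9√70) = 20/√70.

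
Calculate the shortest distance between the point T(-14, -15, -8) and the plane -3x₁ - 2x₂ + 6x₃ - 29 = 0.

d = |(-3)·(-14) + (-2)·(-15) + 6·(-8) − 29| / √(9 + 4 + 36) = |-5| / 7 = 5/7.

5/7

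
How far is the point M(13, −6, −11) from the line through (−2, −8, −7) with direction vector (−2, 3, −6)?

Direction vector d = (−2, 3, −6).
AP = (15, 2, −4), and AP × d = (0, 98, 49).
|AP × d|² = 12005 and |d|² = 49, so the distance is √(12005/49) = √245 = 7√5.

7√5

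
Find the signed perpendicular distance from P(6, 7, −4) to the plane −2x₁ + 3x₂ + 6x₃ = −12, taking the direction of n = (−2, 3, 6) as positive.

n·P − (-12) = -3.
|n| = 7, so the signed distance is -3/7.

-3/7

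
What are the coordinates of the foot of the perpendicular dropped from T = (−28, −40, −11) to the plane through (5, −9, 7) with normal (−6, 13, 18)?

(-34, -27, 7)

n = (−6, 13, 18), |n|² = 529, and n·T − (-21) = -529.
t = -529/529 = -1, so the foot is T − t·n = (−28, −40, −11) − (-1)·(−6, 13, 18) = (−34, −27, 7).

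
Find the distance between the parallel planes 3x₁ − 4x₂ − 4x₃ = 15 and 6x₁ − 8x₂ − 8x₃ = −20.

25/√41

Divide the second equation by 2 to match normals: 3x₁ − 4x₂ − 4x₃ = -10.
With common normal n = (3, −4, −4) (|n| = √41), the distance is |15 − (-10)|/|n| = 25/√41.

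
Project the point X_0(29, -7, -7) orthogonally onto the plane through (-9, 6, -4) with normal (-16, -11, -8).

The perpendicular from X_0 has direction n = (-16, -11, -8): r = (29, -7, -7) + t(-16, -11, -8).
Substitute into the plane: n·(X_0 + tn) = 110 gives -331 + 441t = 110, so t = 1.
Foot = (29, -7, -7) + 1·(-16, -11, -8) = (13, -18, -15).

(13, -18, -15)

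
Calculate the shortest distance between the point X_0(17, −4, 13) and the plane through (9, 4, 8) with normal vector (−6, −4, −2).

13√14/14

The plane has equation n·(r − (9, 4, 8)) = 0, i.e. n·r = -86.
d = |(-6)·17 + (-4)·(-4) + (-2)·13 − (-86)| / √(36 + 16 + 4) = |-26| / (2√14) = 13/√14.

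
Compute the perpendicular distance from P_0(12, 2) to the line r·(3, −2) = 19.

√13

The normal to the line is n = (3, −2) with |n| = √13.
|n·P_0 − 19| = |32 − 19| = 13, so the distance is 13/√13 = √13.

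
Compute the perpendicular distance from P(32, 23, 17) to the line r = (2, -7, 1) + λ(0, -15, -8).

30

Direction vector d = (0, -15, -8).
AP = (30, 30, 16); AP·d = -578, |AP|² = 2056, |d|² = 289.
distance² = |AP|² − (AP·d)²/|d|² = 2056 − 334084/289 = 900, so the distance is 30.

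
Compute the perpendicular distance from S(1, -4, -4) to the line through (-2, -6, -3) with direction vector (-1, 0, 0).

Direction vector d = (-1, 0, 0).
AP = (3, 2, -1); AP·d = -3, |AP|² = 14, |d|² = 1.
distance² = |AP|² − (AP·d)²/|d|² = 14 − 9/1 = 5, so the distance is √5.

√5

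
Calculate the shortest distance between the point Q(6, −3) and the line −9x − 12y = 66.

28/5

The normal to the line is n = (−9, −12) with |n| = 15.
|n·Q − 66| = |-18 − 66| = 84, so the distance is 84/15 = 28/5.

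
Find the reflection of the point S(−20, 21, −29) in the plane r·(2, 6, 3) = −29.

n = (2, 6, 3), |n|² = 49, n·S − (-29) = 28, so t = 28/49 = 4/7.
Foot F = S − (4/7)·n = (−148/7, 123/7, −215/7); the reflection is 2F − S = (−156/7, 99/7, −227/7).

(-156/7, 99/7, -227/7)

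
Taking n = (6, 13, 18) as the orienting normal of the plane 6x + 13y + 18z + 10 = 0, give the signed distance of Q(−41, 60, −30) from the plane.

4/23

n·Q − (-10) = 4.
|n| = 23, so the signed distance is 4/23.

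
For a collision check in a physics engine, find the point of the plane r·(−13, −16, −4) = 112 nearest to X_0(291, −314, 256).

(6176/21, -6514/21, 5396/21)

n = (−13, −16, −4), |n|² = 441, and n·X_0 − 112 = 105.
t = 105/441 = 5/21, so the foot is X_0 − t·n = (291, −314, 256) − (5/21)·(−13, −16, −4) = (6176/21, −6514/21, 5396/21).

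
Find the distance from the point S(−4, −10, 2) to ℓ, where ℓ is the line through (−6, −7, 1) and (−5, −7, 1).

√10

A direction vector is d = (1, 0, 0).
AP = (2, −3, 1), and AP × d = (0, 1, 3).
|AP × d|² = 10 and |d|² = 1, so the distance is √10.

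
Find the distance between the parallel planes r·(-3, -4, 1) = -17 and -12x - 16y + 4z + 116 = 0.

12/√26

Divide the second equation by 4 to match normals: -3x - 4y + z = -29.
With common normal n = (-3, -4, 1) (|n| = √26), the distance is |(-17) − (-29)|/|n| = 12/√26 = 6√26/13.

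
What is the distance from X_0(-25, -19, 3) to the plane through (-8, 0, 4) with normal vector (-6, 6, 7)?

19/11

The plane has equation n·(r − (-8, 0, 4)) = 0, i.e. n·r = 76.
Then n·(-25, -19, 3) - 76 = -19.
|n| = √(36 + 36 + 49) = 11, so the distance is |-19|/11 = 19/11.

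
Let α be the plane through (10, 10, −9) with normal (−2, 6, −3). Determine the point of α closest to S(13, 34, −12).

(19, 16, -3)

The perpendicular from S has direction n = (−2, 6, −3): r = (13, 34, −12) + t(−2, 6, −3).
Substitute into the plane: n·(S + tn) = 67 gives 214 + 49t = 67, so t = -3.
Foot = (13, 34, −12) + (-3)·(−2, 6, −3) = (19, 16, −3).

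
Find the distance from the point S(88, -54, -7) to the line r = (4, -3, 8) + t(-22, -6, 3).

Direction vector d = (-22, -6, 3).
AP = (84, -51, -15); AP·d = -1587, |AP|² = 9882, |d|² = 529.
distance² = |AP|² − (AP·d)²/|d|² = 9882 − 2518569/529 = 5121, so the distance is 3√569.

3√569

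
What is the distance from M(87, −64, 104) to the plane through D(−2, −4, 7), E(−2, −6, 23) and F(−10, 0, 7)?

DE = (0, −2, 16) and DF = (−8, 4, 0), so a normal is n = DE × DF = (−64, −128, −16).
Then n·(87, −64, 104) − 528 = 432.
|n| = √(4096 + 16384 + 256) = 144, so the distance is |432|/144 = 3.

3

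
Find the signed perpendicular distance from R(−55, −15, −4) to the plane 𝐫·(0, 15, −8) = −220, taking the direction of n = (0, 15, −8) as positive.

n·R − (-220) = 27.
|n| = 17, so the signed distance is 27/17.

27/17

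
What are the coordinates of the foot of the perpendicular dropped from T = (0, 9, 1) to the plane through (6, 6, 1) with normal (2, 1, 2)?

(2, 10, 3)

n = (2, 1, 2), |n|² = 9, and n·T − 20 = -9.
t = -9/9 = -1, so the foot is T − t·n = (0, 9, 1) − (-1)·(2, 1, 2) = (2, 10, 3).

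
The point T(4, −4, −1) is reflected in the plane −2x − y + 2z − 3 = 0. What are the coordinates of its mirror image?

With n = (−2, −1, 2), the signed offset is (n·T − 3)/|n|² = -9/9 = -1.
T' = T − 2t·n = (4, −4, −1) − (-2)·(−2, −1, 2) = (0, −6, 3).

(0, -6, 3)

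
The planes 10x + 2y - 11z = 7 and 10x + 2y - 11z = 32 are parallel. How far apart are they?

Both planes have normal n = (10, 2, -11), |n| = 15. Any point on the first plane is at distance |32 − 7|/|n| = 25/15 = 5/3 from the second.

5/3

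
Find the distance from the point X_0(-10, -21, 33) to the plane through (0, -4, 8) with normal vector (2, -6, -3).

1

The plane has equation n·(r − (0, -4, 8)) = 0, i.e. n·r = 0.
n = (2, -6, -3); n·P − 0 = 7; |n| = 7; distance = 7/7 = 1.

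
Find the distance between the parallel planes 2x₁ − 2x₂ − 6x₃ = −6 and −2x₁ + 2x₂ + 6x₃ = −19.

Divide the second equation by -1 to match normals: 2x₁ − 2x₂ − 6x₃ = 19.
With common normal n = (2, −2, −6) (|n| = 2√11), the distance is |(-6) − 19|/|n| = 25/(2√11).

25√11/22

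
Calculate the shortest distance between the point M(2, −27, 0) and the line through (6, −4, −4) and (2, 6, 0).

A direction vector is d = (−4, 10, 4).
AP = (−4, −23, 4); AP·d = -198, |AP|² = 561, |d|² = 132.
distance² = |AP|² − (AP·d)²/|d|² = 561 − 39204/132 = 264, so the distance is 2√66.

2√66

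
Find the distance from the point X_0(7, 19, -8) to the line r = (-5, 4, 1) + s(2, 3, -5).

6√3

Direction vector d = (2, 3, -5).
AP = (12, 15, -9); AP·d = 114, |AP|² = 450, |d|² = 38.
distance² = |AP|² − (AP·d)²/|d|² = 450 − 12996/38 = 108, so the distance is 6√3.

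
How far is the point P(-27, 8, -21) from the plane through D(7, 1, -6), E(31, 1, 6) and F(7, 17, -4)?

1

DE = (24, 0, 12) and DF = (0, 16, 2), so a normal is n = DE × DF = (-192, -48, 384).
d = |(-192)·(-27) + (-48)·8 + 384·(-21) − (-3696)| / √(36864 + 2304 + 147456) = |432| / 432 = 1.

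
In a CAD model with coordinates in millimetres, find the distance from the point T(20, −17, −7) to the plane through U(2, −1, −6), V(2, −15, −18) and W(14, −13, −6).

19/11

UV = (0, −14, −12) and UW = (12, −12, 0), so a normal is n = UV × UW = (−144, −144, 168).
d = |(-144)·20 + (-144)·(-17) + 168·(-7) − (-1152)| / √(20736 + 20736 + 28224) = |-456| / 264 = 19/11.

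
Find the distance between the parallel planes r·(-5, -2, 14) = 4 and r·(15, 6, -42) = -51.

13/15

Divide the second equation by -3 to match normals: -5x - 2y + 14z = 17.
With common normal n = (-5, -2, 14) (|n| = 15), the distance is |4 − 17|/|n| = 13/15.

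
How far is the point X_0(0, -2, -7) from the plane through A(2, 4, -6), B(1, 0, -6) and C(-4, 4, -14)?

√26/26

AB = (-1, -4, 0) and AC = (-6, 0, -8), so a normal is n = AB × AC = (32, -8, -24).
Then n·(0, -2, -7) - 176 = 8.
|n| = √(1024 + 64 + 576) = 8√26, so the distance is |8|/(8√26) = √26/26.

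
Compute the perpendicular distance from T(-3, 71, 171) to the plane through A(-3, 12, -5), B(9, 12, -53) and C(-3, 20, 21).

3

AB = (12, 0, -48) and AC = (0, 8, 26), so a normal is n = AB × AC = (384, -312, 96).
n = (384, -312, 96); n·P − (-5376) = -1512; |n| = 504; distance = 1512/504 = 3.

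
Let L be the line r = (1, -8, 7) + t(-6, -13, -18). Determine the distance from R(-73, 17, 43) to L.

2√1717

Direction vector d = (-6, -13, -18).
AP = (-74, 25, 36), and AP × d = (18, -1548, 1112).
|AP × d|² = 3633172 and |d|² = 529, so the distance is √(3633172/529) = √6868 = 2√1717.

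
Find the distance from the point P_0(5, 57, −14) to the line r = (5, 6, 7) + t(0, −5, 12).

Direction vector d = (0, −5, 12).
AP = (0, 51, −21); AP·d = -507, |AP|² = 3042, |d|² = 169.
distance² = |AP|² − (AP·d)²/|d|² = 3042 − 257049/169 = 1521, so the distance is 39.

39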